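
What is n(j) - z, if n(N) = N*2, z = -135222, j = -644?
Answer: 133934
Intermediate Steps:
n(N) = 2*N
n(j) - z = 2*(-644) - 1*(-135222) = -1288 + 135222 = 133934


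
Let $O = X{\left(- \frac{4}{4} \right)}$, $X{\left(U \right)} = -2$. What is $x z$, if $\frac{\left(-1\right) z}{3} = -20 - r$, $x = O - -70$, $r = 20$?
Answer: $8160$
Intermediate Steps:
$O = -2$
$x = 68$ ($x = -2 - -70 = -2 + 70 = 68$)
$z = 120$ ($z = - 3 \left(-20 - 20\right) = \left(-3\right) \left(-40\right) = 120$)
$x z = 68 \cdot 120 = 8160$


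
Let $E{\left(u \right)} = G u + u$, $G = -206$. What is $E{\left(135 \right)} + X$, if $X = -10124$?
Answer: $-37799$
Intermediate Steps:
$E{\left(u \right)} = - 205 u$ ($E{\left(u \right)} = - 206 u + u = - 205 u$)
$E{\left(135 \right)} + X = \left(-205\right) 135 - 10124 = -27675 - 10124 = -37799$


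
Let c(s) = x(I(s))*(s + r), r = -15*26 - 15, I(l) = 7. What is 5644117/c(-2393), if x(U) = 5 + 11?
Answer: -5644117/44768 ≈ -126.07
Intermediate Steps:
r = -405 (r = -390 - 15 = -405)
x(U) = 16
c(s) = -6480 + 16*s (c(s) = 16*(s - 405) = 16*(-405 + s) = -6480 + 16*s)
5644117/c(-2393) = 5644117/(-6480 + 16*(-2393)) = 5644117/(-6480 - 38288) = 5644117/(-44768) = 5644117*(-1/44768) = -5644117/44768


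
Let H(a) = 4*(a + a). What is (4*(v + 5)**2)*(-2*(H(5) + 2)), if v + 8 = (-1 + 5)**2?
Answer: -56784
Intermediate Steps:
H(a) = 8*a (H(a) = 4*(2*a) = 8*a)
v = 8 (v = -8 + (-1 + 5)**2 = -8 + 4**2 = -8 + 16 = 8)
(4*(v + 5)**2)*(-2*(H(5) + 2)) = (4*(8 + 5)**2)*(-2*(8*5 + 2)) = (4*13**2)*(-2*(40 + 2)) = (4*169)*(-2*42) = 676*(-84) = -56784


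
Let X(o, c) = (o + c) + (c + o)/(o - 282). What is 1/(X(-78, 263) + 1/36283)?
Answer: 2612376/481947161 ≈ 0.0054205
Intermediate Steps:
X(o, c) = c + o + (c + o)/(-282 + o) (X(o, c) = (c + o) + (c + o)/(-282 + o) = c + o + (c + o)/(-282 + o))
1/(X(-78, 263) + 1/36283) = 1/(((-78)**2 - 281*263 - 281*(-78) + 263*(-78))/(-282 - 78) + 1/36283) = 1/((6084 - 73903 + 21918 - 20514)/(-360) + 1/36283) = 1/(-1/360*(-66415) + 1/36283) = 1/(13283/72 + 1/36283) = 1/(481947161/2612376) = 2612376/481947161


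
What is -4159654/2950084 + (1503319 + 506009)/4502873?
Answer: -6401353651195/6641926795666 ≈ -0.96378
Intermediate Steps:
-4159654/2950084 + (1503319 + 506009)/4502873 = -4159654*1/2950084 + 2009328*(1/4502873) = -2079827/1475042 + 2009328/4502873 = -6401353651195/6641926795666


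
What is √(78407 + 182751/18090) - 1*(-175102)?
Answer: 175102 + √316812935090/2010 ≈ 1.7538e+5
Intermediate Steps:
√(78407 + 182751/18090) - 1*(-175102) = √(78407 + 182751*(1/18090)) + 175102 = √(78407 + 60917/6030) + 175102 = √(472855127/6030) + 175102 = √316812935090/2010 + 175102 = 175102 + √316812935090/2010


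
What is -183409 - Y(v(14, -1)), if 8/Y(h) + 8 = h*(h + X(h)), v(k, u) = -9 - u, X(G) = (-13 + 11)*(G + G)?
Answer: -4585224/25 ≈ -1.8341e+5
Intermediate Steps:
X(G) = -4*G
Y(h) = 8/(-8 - 3*h²) (Y(h) = 8/(-8 + h*(h - 4*h)) = 8/(-8 + h*(-3*h)) = 8/(-8 - 3*h²))
-183409 - Y(v(14, -1)) = -183409 - 8/(-8 - 3*(-9 - 1*(-1))²) = -183409 - 8/(-8 - 3*(-9 + 1)²) = -183409 - 8/(-8 - 3*(-8)²) = -183409 - 8/(-8 - 3*64) = -183409 - 8/(-8 - 192) = -183409 - 8/(-200) = -183409 - 8*(-1)/200 = -183409 - 1*(-1/25) = -183409 + 1/25 = -4585224/25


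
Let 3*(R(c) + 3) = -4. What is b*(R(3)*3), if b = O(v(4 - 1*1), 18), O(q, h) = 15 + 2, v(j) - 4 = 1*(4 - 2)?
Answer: -221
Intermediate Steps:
v(j) = 6 (v(j) = 4 + 1*(4 - 2) = 4 + 1*2 = 4 + 2 = 6)
R(c) = -13/3 (R(c) = -3 + (⅓)*(-4) = -3 - 4/3 = -13/3)
O(q, h) = 17
b = 17
b*(R(3)*3) = 17*(-13/3*3) = 17*(-13) = -221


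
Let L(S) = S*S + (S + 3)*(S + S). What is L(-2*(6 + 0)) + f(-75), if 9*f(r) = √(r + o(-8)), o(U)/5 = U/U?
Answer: 360 + I*√70/9 ≈ 360.0 + 0.92962*I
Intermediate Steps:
o(U) = 5 (o(U) = 5*(U/U) = 5*1 = 5)
f(r) = √(5 + r)/9 (f(r) = √(r + 5)/9 = √(5 + r)/9)
L(S) = S² + 2*S*(3 + S) (L(S) = S² + (3 + S)*(2*S) = S² + 2*S*(3 + S))
L(-2*(6 + 0)) + f(-75) = 3*(-2*(6 + 0))*(2 - 2*(6 + 0)) + √(5 - 75)/9 = 3*(-2*6)*(2 - 2*6) + √(-70)/9 = 3*(-12)*(2 - 12) + (I*√70)/9 = 3*(-12)*(-10) + I*√70/9 = 360 + I*√70/9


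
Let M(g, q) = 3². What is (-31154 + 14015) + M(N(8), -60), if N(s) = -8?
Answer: -17130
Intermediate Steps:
M(g, q) = 9
(-31154 + 14015) + M(N(8), -60) = (-31154 + 14015) + 9 = -17139 + 9 = -17130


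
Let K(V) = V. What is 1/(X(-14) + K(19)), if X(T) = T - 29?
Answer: -1/24 ≈ -0.041667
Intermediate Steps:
X(T) = -29 + T
1/(X(-14) + K(19)) = 1/((-29 - 14) + 19) = 1/(-43 + 19) = 1/(-24) = -1/24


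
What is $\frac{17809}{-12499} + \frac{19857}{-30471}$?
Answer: $- \frac{263616894}{126952343} \approx -2.0765$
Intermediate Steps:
$\frac{17809}{-12499} + \frac{19857}{-30471} = 17809 \left(- \frac{1}{12499}\right) + 19857 \left(- \frac{1}{30471}\right) = - \frac{17809}{12499} - \frac{6619}{10157} = - \frac{263616894}{126952343}$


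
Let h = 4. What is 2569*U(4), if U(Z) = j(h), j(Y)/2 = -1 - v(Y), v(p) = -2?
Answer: 5138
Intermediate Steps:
j(Y) = 2 (j(Y) = 2*(-1 - 1*(-2)) = 2*(-1 + 2) = 2*1 = 2)
U(Z) = 2
2569*U(4) = 2569*2 = 5138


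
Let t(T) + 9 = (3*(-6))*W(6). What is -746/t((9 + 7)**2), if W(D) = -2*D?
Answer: -746/207 ≈ -3.6039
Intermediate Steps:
t(T) = 207 (t(T) = -9 + (3*(-6))*(-2*6) = -9 - 18*(-12) = -9 + 216 = 207)
-746/t((9 + 7)**2) = -746/207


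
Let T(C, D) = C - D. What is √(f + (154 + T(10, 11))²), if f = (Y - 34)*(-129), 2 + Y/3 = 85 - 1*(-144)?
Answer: I*√60054 ≈ 245.06*I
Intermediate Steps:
Y = 681 (Y = -6 + 3*(85 - 1*(-144)) = -6 + 3*(85 + 144) = -6 + 3*229 = -6 + 687 = 681)
f = -83463 (f = (681 - 34)*(-129) = 647*(-129) = -83463)
√(f + (154 + T(10, 11))²) = √(-83463 + (154 + (10 - 1*11))²) = √(-83463 + (154 + (10 - 11))²) = √(-83463 + (154 - 1)²) = √(-83463 + 153²) = √(-83463 + 23409) = √(-60054) = I*√60054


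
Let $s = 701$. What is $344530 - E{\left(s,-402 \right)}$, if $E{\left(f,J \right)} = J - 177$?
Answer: $345109$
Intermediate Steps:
$E{\left(f,J \right)} = -177 + J$ ($E{\left(f,J \right)} = J - 177 = -177 + J$)
$344530 - E{\left(s,-402 \right)} = 344530 - \left(-177 - 402\right) = 344530 - -579 = 344530 + 579 = 345109$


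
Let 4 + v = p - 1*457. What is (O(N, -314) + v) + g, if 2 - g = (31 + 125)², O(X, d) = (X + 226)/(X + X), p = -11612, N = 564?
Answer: -20533153/564 ≈ -36406.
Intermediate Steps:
O(X, d) = (226 + X)/(2*X) (O(X, d) = (226 + X)/((2*X)) = (226 + X)*(1/(2*X)) = (226 + X)/(2*X))
g = -24334 (g = 2 - (31 + 125)² = 2 - 1*156² = 2 - 1*24336 = 2 - 24336 = -24334)
v = -12073 (v = -4 + (-11612 - 1*457) = -4 + (-11612 - 457) = -4 - 12069 = -12073)
(O(N, -314) + v) + g = ((½)*(226 + 564)/564 - 12073) - 24334 = ((½)*(1/564)*790 - 12073) - 24334 = (395/564 - 12073) - 24334 = -6808777/564 - 24334 = -20533153/564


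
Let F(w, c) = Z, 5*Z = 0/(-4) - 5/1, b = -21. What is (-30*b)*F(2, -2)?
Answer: -630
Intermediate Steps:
Z = -1 (Z = (0/(-4) - 5/1)/5 = (0*(-¼) - 5*1)/5 = (0 - 5)/5 = (⅕)*(-5) = -1)
F(w, c) = -1
(-30*b)*F(2, -2) = -30*(-21)*(-1) = 630*(-1) = -630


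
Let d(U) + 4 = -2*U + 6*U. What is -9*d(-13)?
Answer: 504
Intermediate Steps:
d(U) = -4 + 4*U (d(U) = -4 + (-2*U + 6*U) = -4 + 4*U)
-9*d(-13) = -9*(-4 + 4*(-13)) = -9*(-4 - 52) = -9*(-56) = 504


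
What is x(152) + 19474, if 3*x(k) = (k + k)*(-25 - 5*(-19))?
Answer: 79702/3 ≈ 26567.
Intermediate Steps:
x(k) = 140*k/3 (x(k) = ((k + k)*(-25 - 5*(-19)))/3 = ((2*k)*(-25 + 95))/3 = ((2*k)*70)/3 = (140*k)/3 = 140*k/3)
x(152) + 19474 = (140/3)*152 + 19474 = 21280/3 + 19474 = 79702/3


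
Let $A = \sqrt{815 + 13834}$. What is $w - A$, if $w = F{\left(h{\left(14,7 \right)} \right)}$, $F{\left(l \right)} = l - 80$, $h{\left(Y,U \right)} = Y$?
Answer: $-66 - \sqrt{14649} \approx -187.03$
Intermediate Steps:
$F{\left(l \right)} = -80 + l$
$w = -66$ ($w = -80 + 14 = -66$)
$A = \sqrt{14649} \approx 121.03$
$w - A = -66 - \sqrt{14649}$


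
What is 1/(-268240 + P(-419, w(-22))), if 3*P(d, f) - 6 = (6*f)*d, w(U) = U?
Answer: -1/249802 ≈ -4.0032e-6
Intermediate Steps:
P(d, f) = 2 + 2*d*f (P(d, f) = 2 + ((6*f)*d)/3 = 2 + (6*d*f)/3 = 2 + 2*d*f)
1/(-268240 + P(-419, w(-22))) = 1/(-268240 + (2 + 2*(-419)*(-22))) = 1/(-268240 + (2 + 18436)) = 1/(-268240 + 18438) = 1/(-249802) = -1/249802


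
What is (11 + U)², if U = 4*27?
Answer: 14161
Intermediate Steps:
U = 108
(11 + U)² = (11 + 108)² = 119² = 14161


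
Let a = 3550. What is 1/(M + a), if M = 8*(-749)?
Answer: -1/2442 ≈ -0.00040950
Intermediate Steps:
M = -5992
1/(M + a) = 1/(-5992 + 3550) = 1/(-2442) = -1/2442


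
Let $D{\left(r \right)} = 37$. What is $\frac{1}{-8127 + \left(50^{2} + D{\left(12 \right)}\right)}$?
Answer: $- \frac{1}{5590} \approx -0.00017889$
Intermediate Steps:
$\frac{1}{-8127 + \left(50^{2} + D{\left(12 \right)}\right)} = \frac{1}{-8127 + \left(50^{2} + 37\right)} = \frac{1}{-8127 + \left(2500 + 37\right)} = \frac{1}{-8127 + 2537} = \frac{1}{-5590} = - \frac{1}{5590}$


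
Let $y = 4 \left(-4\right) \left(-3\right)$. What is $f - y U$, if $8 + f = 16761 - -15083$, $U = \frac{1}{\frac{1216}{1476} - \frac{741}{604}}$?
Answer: $\frac{2869984716}{89813} \approx 31955.0$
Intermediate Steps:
$y = 48$ ($y = \left(-16\right) \left(-3\right) = 48$)
$U = - \frac{222876}{89813}$ ($U = \frac{1}{1216 \cdot \frac{1}{1476} - \frac{741}{604}} = \frac{1}{\frac{304}{369} - \frac{741}{604}} = \frac{1}{- \frac{89813}{222876}} = - \frac{222876}{89813} \approx -2.4816$)
$f = 31836$ ($f = -8 + \left(16761 - -15083\right) = -8 + \left(16761 + 15083\right) = -8 + 31844 = 31836$)
$f - y U = 31836 - 48 \left(- \frac{222876}{89813}\right) = 31836 - - \frac{10698048}{89813} = 31836 + \frac{10698048}{89813} = \frac{2869984716}{89813}$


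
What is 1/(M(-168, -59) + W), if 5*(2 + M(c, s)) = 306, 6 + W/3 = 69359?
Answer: 5/1040591 ≈ 4.8050e-6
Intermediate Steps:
W = 208059 (W = -18 + 3*69359 = -18 + 208077 = 208059)
M(c, s) = 296/5 (M(c, s) = -2 + (1/5)*306 = -2 + 306/5 = 296/5)
1/(M(-168, -59) + W) = 1/(296/5 + 208059) = 1/(1040591/5) = 5/1040591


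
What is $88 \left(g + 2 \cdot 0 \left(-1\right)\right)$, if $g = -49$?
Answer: $-4312$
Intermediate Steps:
$88 \left(g + 2 \cdot 0 \left(-1\right)\right) = 88 \left(-49 + 2 \cdot 0 \left(-1\right)\right) = 88 \left(-49 + 0 \left(-1\right)\right) = 88 \left(-49 + 0\right) = 88 \left(-49\right) = -4312$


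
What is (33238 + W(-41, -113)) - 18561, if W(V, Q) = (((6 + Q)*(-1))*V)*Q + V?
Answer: 510367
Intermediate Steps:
W(V, Q) = V + Q*V*(-6 - Q) (W(V, Q) = ((-6 - Q)*V)*Q + V = (V*(-6 - Q))*Q + V = Q*V*(-6 - Q) + V = V + Q*V*(-6 - Q))
(33238 + W(-41, -113)) - 18561 = (33238 - 41*(1 - 1*(-113)² - 6*(-113))) - 18561 = (33238 - 41*(1 - 1*12769 + 678)) - 18561 = (33238 - 41*(1 - 12769 + 678)) - 18561 = (33238 - 41*(-12090)) - 18561 = (33238 + 495690) - 18561 = 528928 - 18561 = 510367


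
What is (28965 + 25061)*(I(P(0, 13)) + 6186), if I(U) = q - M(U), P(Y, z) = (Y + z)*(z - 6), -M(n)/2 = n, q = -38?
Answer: 341984580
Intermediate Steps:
M(n) = -2*n
P(Y, z) = (-6 + z)*(Y + z) (P(Y, z) = (Y + z)*(-6 + z) = (-6 + z)*(Y + z))
I(U) = -38 + 2*U (I(U) = -38 - (-2)*U = -38 + 2*U)
(28965 + 25061)*(I(P(0, 13)) + 6186) = (28965 + 25061)*((-38 + 2*(13² - 6*0 - 6*13 + 0*13)) + 6186) = 54026*((-38 + 2*(169 + 0 - 78 + 0)) + 6186) = 54026*((-38 + 2*91) + 6186) = 54026*((-38 + 182) + 6186) = 54026*(144 + 6186) = 54026*6330 = 341984580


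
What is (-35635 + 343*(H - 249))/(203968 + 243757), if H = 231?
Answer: -41809/447725 ≈ -0.093381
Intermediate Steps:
(-35635 + 343*(H - 249))/(203968 + 243757) = (-35635 + 343*(231 - 249))/(203968 + 243757) = (-35635 + 343*(-18))/447725 = (-35635 - 6174)*(1/447725) = -41809*1/447725 = -41809/447725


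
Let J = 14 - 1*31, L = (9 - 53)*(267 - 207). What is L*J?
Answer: 44880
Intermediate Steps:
L = -2640 (L = -44*60 = -2640)
J = -17 (J = 14 - 31 = -17)
L*J = -2640*(-17) = 44880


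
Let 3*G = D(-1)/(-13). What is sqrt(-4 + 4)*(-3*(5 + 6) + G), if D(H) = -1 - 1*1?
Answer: 0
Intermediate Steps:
D(H) = -2 (D(H) = -1 - 1 = -2)
G = 2/39 (G = (-2/(-13))/3 = (-2*(-1/13))/3 = (1/3)*(2/13) = 2/39 ≈ 0.051282)
sqrt(-4 + 4)*(-3*(5 + 6) + G) = sqrt(-4 + 4)*(-3*(5 + 6) + 2/39) = sqrt(0)*(-3*11 + 2/39) = 0*(-33 + 2/39) = 0*(-1285/39) = 0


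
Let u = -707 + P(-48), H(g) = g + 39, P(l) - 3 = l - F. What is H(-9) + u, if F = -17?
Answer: -705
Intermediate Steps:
P(l) = 20 + l (P(l) = 3 + (l - 1*(-17)) = 3 + (l + 17) = 3 + (17 + l) = 20 + l)
H(g) = 39 + g
u = -735 (u = -707 + (20 - 48) = -707 - 28 = -735)
H(-9) + u = (39 - 9) - 735 = 30 - 735 = -705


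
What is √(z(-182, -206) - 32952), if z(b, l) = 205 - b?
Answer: I*√32565 ≈ 180.46*I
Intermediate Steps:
√(z(-182, -206) - 32952) = √((205 - 1*(-182)) - 32952) = √((205 + 182) - 32952) = √(387 - 32952) = √(-32565) = I*√32565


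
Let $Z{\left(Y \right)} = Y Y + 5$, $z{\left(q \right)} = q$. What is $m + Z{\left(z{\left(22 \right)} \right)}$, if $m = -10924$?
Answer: $-10435$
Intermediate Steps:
$Z{\left(Y \right)} = 5 + Y^{2}$ ($Z{\left(Y \right)} = Y^{2} + 5 = 5 + Y^{2}$)
$m + Z{\left(z{\left(22 \right)} \right)} = -10924 + \left(5 + 22^{2}\right) = -10924 + \left(5 + 484\right) = -10924 + 489 = -10435$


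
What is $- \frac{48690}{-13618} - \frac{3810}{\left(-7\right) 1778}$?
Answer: $\frac{1295040}{333641} \approx 3.8815$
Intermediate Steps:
$- \frac{48690}{-13618} - \frac{3810}{\left(-7\right) 1778} = \left(-48690\right) \left(- \frac{1}{13618}\right) - \frac{3810}{-12446} = \frac{24345}{6809} - - \frac{15}{49} = \frac{24345}{6809} + \frac{15}{49} = \frac{1295040}{333641}$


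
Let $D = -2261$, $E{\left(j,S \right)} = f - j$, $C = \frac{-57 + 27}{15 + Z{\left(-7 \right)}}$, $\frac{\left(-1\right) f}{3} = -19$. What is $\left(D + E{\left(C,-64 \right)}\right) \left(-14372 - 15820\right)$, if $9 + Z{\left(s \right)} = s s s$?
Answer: $\frac{22425953376}{337} \approx 6.6546 \cdot 10^{7}$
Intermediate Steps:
$f = 57$ ($f = \left(-3\right) \left(-19\right) = 57$)
$Z{\left(s \right)} = -9 + s^{3}$ ($Z{\left(s \right)} = -9 + s s s = -9 + s^{2} s = -9 + s^{3}$)
$C = \frac{30}{337}$ ($C = \frac{-57 + 27}{15 + \left(-9 + \left(-7\right)^{3}\right)} = - \frac{30}{15 - 352} = - \frac{30}{-337} = \left(-30\right) \left(- \frac{1}{337}\right) = \frac{30}{337} \approx 0.089021$)
$E{\left(j,S \right)} = 57 - j$
$\left(D + E{\left(C,-64 \right)}\right) \left(-14372 - 15820\right) = \left(-2261 + \left(57 - \frac{30}{337}\right)\right) \left(-14372 - 15820\right) = \left(-2261 + \left(57 - \frac{30}{337}\right)\right) \left(-30192\right) = \left(-2261 + \frac{19179}{337}\right) \left(-30192\right) = \left(- \frac{742778}{337}\right) \left(-30192\right) = \frac{22425953376}{337}$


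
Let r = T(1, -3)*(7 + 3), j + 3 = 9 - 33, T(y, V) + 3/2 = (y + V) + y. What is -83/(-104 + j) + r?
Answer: -3192/131 ≈ -24.366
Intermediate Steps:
T(y, V) = -3/2 + V + 2*y (T(y, V) = -3/2 + ((y + V) + y) = -3/2 + ((V + y) + y) = -3/2 + (V + 2*y) = -3/2 + V + 2*y)
j = -27 (j = -3 + (9 - 33) = -3 - 24 = -27)
r = -25 (r = (-3/2 - 3 + 2*1)*(7 + 3) = (-3/2 - 3 + 2)*10 = -5/2*10 = -25)
-83/(-104 + j) + r = -83/(-104 - 27) - 25 = -83/(-131) - 25 = -1/131*(-83) - 25 = 83/131 - 25 = -3192/131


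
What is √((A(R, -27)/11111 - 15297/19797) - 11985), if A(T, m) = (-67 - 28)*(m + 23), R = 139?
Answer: 3*I*√7159535393845367514/73321489 ≈ 109.48*I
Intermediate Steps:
A(T, m) = -2185 - 95*m (A(T, m) = -95*(23 + m) = -2185 - 95*m)
√((A(R, -27)/11111 - 15297/19797) - 11985) = √(((-2185 - 95*(-27))/11111 - 15297/19797) - 11985) = √(((-2185 + 2565)*(1/11111) - 15297*1/19797) - 11985) = √((380*(1/11111) - 5099/6599) - 11985) = √((380/11111 - 5099/6599) - 11985) = √(-54147369/73321489 - 11985) = √(-878812193034/73321489) = 3*I*√7159535393845367514/73321489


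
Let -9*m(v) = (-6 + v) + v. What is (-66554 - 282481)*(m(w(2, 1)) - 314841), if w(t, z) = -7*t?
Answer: 329667629575/3 ≈ 1.0989e+11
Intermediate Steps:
m(v) = ⅔ - 2*v/9 (m(v) = -((-6 + v) + v)/9 = -(-6 + 2*v)/9 = ⅔ - 2*v/9)
(-66554 - 282481)*(m(w(2, 1)) - 314841) = (-66554 - 282481)*((⅔ - (-14)*2/9) - 314841) = -349035*((⅔ - 2/9*(-14)) - 314841) = -349035*((⅔ + 28/9) - 314841) = -349035*(34/9 - 314841) = -349035*(-2833535/9) = 329667629575/3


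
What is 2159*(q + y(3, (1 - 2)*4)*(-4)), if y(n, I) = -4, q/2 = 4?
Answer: 51816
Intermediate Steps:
q = 8 (q = 2*4 = 8)
2159*(q + y(3, (1 - 2)*4)*(-4)) = 2159*(8 - 4*(-4)) = 2159*(8 + 16) = 2159*24 = 51816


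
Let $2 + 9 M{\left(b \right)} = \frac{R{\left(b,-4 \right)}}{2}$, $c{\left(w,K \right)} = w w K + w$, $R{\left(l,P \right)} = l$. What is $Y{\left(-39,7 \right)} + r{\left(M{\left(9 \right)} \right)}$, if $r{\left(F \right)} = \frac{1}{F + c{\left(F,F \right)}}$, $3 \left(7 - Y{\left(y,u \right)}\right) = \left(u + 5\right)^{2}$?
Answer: $- \frac{132133}{3365} \approx -39.267$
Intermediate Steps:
$c{\left(w,K \right)} = w + K w^{2}$ ($c{\left(w,K \right)} = w^{2} K + w = K w^{2} + w = w + K w^{2}$)
$Y{\left(y,u \right)} = 7 - \frac{\left(5 + u\right)^{2}}{3}$ ($Y{\left(y,u \right)} = 7 - \frac{\left(u + 5\right)^{2}}{3} = 7 - \frac{\left(5 + u\right)^{2}}{3}$)
$M{\left(b \right)} = - \frac{2}{9} + \frac{b}{18}$ ($M{\left(b \right)} = - \frac{2}{9} + \frac{b \frac{1}{2}}{9} = - \frac{2}{9} + \frac{\frac{1}{2} b}{9} = - \frac{2}{9} + \frac{b}{18}$)
$r{\left(F \right)} = \frac{1}{F + F \left(1 + F^{2}\right)}$ ($r{\left(F \right)} = \frac{1}{F + F \left(1 + F F\right)} = \frac{1}{F + F \left(1 + F^{2}\right)}$)
$Y{\left(-39,7 \right)} + r{\left(M{\left(9 \right)} \right)} = \left(7 - \frac{\left(5 + 7\right)^{2}}{3}\right) + \frac{1}{\left(- \frac{2}{9} + \frac{1}{18} \cdot 9\right) \left(2 + \left(- \frac{2}{9} + \frac{1}{18} \cdot 9\right)^{2}\right)} = \left(7 - \frac{12^{2}}{3}\right) + \frac{1}{\left(- \frac{2}{9} + \frac{1}{2}\right) \left(2 + \left(- \frac{2}{9} + \frac{1}{2}\right)^{2}\right)} = \left(7 - 48\right) + \frac{1}{\frac{5}{18} \left(2 + \left(\frac{5}{18}\right)^{2}\right)} = \left(7 - 48\right) + \frac{18}{5 \left(2 + \frac{25}{324}\right)} = -41 + \frac{18}{5 \cdot \frac{673}{324}} = -41 + \frac{18}{5} \cdot \frac{324}{673} = -41 + \frac{5832}{3365} = - \frac{132133}{3365}$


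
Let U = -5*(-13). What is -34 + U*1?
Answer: 31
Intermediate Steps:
U = 65
-34 + U*1 = -34 + 65*1 = -34 + 65 = 31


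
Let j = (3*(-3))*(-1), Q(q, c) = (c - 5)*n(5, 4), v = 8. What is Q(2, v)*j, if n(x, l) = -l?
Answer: -108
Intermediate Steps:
Q(q, c) = 20 - 4*c (Q(q, c) = (c - 5)*(-1*4) = (-5 + c)*(-4) = 20 - 4*c)
j = 9 (j = -9*(-1) = 9)
Q(2, v)*j = (20 - 4*8)*9 = (20 - 32)*9 = -12*9 = -108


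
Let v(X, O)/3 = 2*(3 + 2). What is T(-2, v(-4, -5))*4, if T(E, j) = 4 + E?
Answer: 8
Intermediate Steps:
v(X, O) = 30 (v(X, O) = 3*(2*(3 + 2)) = 3*(2*5) = 3*10 = 30)
T(-2, v(-4, -5))*4 = (4 - 2)*4 = 2*4 = 8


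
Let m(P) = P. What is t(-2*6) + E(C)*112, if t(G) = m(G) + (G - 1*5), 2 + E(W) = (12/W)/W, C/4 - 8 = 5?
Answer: -42673/169 ≈ -252.50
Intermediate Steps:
C = 52 (C = 32 + 4*5 = 32 + 20 = 52)
E(W) = -2 + 12/W² (E(W) = -2 + (12/W)/W = -2 + 12/W²)
t(G) = -5 + 2*G (t(G) = G + (G - 1*5) = G + (G - 5) = G + (-5 + G) = -5 + 2*G)
t(-2*6) + E(C)*112 = (-5 + 2*(-2*6)) + (-2 + 12/52²)*112 = (-5 + 2*(-12)) + (-2 + 12*(1/2704))*112 = (-5 - 24) + (-2 + 3/676)*112 = -29 - 1349/676*112 = -29 - 37772/169 = -42673/169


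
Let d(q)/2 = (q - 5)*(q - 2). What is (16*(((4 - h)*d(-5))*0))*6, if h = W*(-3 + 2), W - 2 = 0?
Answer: 0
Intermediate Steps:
W = 2 (W = 2 + 0 = 2)
h = -2 (h = 2*(-3 + 2) = 2*(-1) = -2)
d(q) = 2*(-5 + q)*(-2 + q) (d(q) = 2*((q - 5)*(q - 2)) = 2*((-5 + q)*(-2 + q)) = 2*(-5 + q)*(-2 + q))
(16*(((4 - h)*d(-5))*0))*6 = (16*(((4 - 1*(-2))*(20 - 14*(-5) + 2*(-5)²))*0))*6 = (16*(((4 + 2)*(20 + 70 + 2*25))*0))*6 = (16*((6*(20 + 70 + 50))*0))*6 = (16*((6*140)*0))*6 = (16*(840*0))*6 = (16*0)*6 = 0*6 = 0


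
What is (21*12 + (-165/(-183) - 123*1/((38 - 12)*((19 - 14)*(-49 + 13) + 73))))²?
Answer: 1842591424623889/28798768804 ≈ 63982.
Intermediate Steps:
(21*12 + (-165/(-183) - 123*1/((38 - 12)*((19 - 14)*(-49 + 13) + 73))))² = (252 + (-165*(-1/183) - 123*1/(26*(5*(-36) + 73))))² = (252 + (55/61 - 123*1/(26*(-180 + 73))))² = (252 + (55/61 - 123/((-107*26))))² = (252 + (55/61 - 123/(-2782)))² = (252 + (55/61 - 123*(-1/2782)))² = (252 + (55/61 + 123/2782))² = (252 + 160513/169702)² = (42925417/169702)² = 1842591424623889/28798768804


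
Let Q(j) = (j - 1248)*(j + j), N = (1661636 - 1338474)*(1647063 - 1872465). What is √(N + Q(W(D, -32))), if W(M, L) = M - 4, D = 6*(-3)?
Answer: 62*I*√18949351 ≈ 2.6989e+5*I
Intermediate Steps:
N = -72841361124 (N = 323162*(-225402) = -72841361124)
D = -18
W(M, L) = -4 + M
Q(j) = 2*j*(-1248 + j) (Q(j) = (-1248 + j)*(2*j) = 2*j*(-1248 + j))
√(N + Q(W(D, -32))) = √(-72841361124 + 2*(-4 - 18)*(-1248 + (-4 - 18))) = √(-72841361124 + 2*(-22)*(-1248 - 22)) = √(-72841361124 + 2*(-22)*(-1270)) = √(-72841361124 + 55880) = √(-72841305244) = 62*I*√18949351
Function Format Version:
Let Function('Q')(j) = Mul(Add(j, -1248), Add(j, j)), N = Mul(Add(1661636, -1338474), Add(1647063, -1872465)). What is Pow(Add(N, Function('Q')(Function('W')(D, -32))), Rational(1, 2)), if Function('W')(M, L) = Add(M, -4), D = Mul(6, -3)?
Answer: Mul(62, I, Pow(18949351, Rational(1, 2))) ≈ Mul(2.6989e+5, I)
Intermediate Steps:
N = -72841361124 (N = Mul(323162, -225402) = -72841361124)
D = -18
Function('W')(M, L) = Add(-4, M)
Function('Q')(j) = Mul(2, j, Add(-1248, j)) (Function('Q')(j) = Mul(Add(-1248, j), Mul(2, j)) = Mul(2, j, Add(-1248, j)))
Pow(Add(N, Function('Q')(Function('W')(D, -32))), Rational(1, 2)) = Pow(Add(-72841361124, Mul(2, Add(-4, -18), Add(-1248, Add(-4, -18)))), Rational(1, 2)) = Pow(Add(-72841361124, Mul(2, -22, Add(-1248, -22))), Rational(1, 2)) = Pow(Add(-72841361124, Mul(2, -22, -1270)), Rational(1, 2)) = Pow(Add(-72841361124, 55880), Rational(1, 2)) = Pow(-72841305244, Rational(1, 2)) = Mul(62, I, Pow(18949351, Rational(1, 2)))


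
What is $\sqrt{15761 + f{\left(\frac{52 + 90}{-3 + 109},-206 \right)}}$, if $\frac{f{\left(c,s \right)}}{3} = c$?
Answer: $\frac{\sqrt{44283938}}{53} \approx 125.56$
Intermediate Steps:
$f{\left(c,s \right)} = 3 c$
$\sqrt{15761 + f{\left(\frac{52 + 90}{-3 + 109},-206 \right)}} = \sqrt{15761 + 3 \frac{52 + 90}{-3 + 109}} = \sqrt{15761 + 3 \cdot \frac{142}{106}} = \sqrt{15761 + 3 \cdot 142 \cdot \frac{1}{106}} = \sqrt{15761 + 3 \cdot \frac{71}{53}} = \sqrt{15761 + \frac{213}{53}} = \sqrt{\frac{835546}{53}} = \frac{\sqrt{44283938}}{53}$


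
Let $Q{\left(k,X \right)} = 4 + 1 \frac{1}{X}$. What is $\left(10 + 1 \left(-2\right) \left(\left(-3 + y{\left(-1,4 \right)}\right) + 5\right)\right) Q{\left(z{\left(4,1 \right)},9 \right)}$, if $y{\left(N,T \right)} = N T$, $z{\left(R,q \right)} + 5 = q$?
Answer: $\frac{518}{9} \approx 57.556$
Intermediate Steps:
$z{\left(R,q \right)} = -5 + q$
$Q{\left(k,X \right)} = 4 + \frac{1}{X}$
$\left(10 + 1 \left(-2\right) \left(\left(-3 + y{\left(-1,4 \right)}\right) + 5\right)\right) Q{\left(z{\left(4,1 \right)},9 \right)} = \left(10 + 1 \left(-2\right) \left(\left(-3 - 4\right) + 5\right)\right) \left(4 + \frac{1}{9}\right) = \left(10 - 2 \left(\left(-3 - 4\right) + 5\right)\right) \left(4 + \frac{1}{9}\right) = \left(10 - 2 \left(-7 + 5\right)\right) \frac{37}{9} = \left(10 - -4\right) \frac{37}{9} = \left(10 + 4\right) \frac{37}{9} = 14 \cdot \frac{37}{9} = \frac{518}{9}$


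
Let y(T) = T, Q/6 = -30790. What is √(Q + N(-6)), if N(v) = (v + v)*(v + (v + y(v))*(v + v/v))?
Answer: 2*I*√46347 ≈ 430.57*I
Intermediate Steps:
Q = -184740 (Q = 6*(-30790) = -184740)
N(v) = 2*v*(v + 2*v*(1 + v)) (N(v) = (v + v)*(v + (v + v)*(v + v/v)) = (2*v)*(v + (2*v)*(v + 1)) = (2*v)*(v + (2*v)*(1 + v)) = (2*v)*(v + 2*v*(1 + v)) = 2*v*(v + 2*v*(1 + v)))
√(Q + N(-6)) = √(-184740 + (-6)²*(6 + 4*(-6))) = √(-184740 + 36*(6 - 24)) = √(-184740 + 36*(-18)) = √(-184740 - 648) = √(-185388) = 2*I*√46347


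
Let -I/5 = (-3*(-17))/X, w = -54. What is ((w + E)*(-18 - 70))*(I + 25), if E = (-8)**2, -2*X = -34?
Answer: -8800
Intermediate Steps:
X = 17 (X = -1/2*(-34) = 17)
E = 64
I = -15 (I = -5*(-3*(-17))/17 = -255/17 = -5*3 = -15)
((w + E)*(-18 - 70))*(I + 25) = ((-54 + 64)*(-18 - 70))*(-15 + 25) = (10*(-88))*10 = -880*10 = -8800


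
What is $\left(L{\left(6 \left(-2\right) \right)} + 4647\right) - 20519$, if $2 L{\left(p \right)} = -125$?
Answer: $- \frac{31869}{2} \approx -15935.0$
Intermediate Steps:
$L{\left(p \right)} = - \frac{125}{2}$ ($L{\left(p \right)} = \frac{1}{2} \left(-125\right) = - \frac{125}{2}$)
$\left(L{\left(6 \left(-2\right) \right)} + 4647\right) - 20519 = \left(- \frac{125}{2} + 4647\right) - 20519 = \frac{9169}{2} - 20519 = - \frac{31869}{2}$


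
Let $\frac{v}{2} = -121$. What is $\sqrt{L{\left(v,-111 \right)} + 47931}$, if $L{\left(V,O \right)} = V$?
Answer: $\sqrt{47689} \approx 218.38$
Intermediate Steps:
$v = -242$ ($v = 2 \left(-121\right) = -242$)
$\sqrt{L{\left(v,-111 \right)} + 47931} = \sqrt{-242 + 47931} = \sqrt{47689}$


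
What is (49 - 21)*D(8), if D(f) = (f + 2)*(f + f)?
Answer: 4480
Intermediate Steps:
D(f) = 2*f*(2 + f) (D(f) = (2 + f)*(2*f) = 2*f*(2 + f))
(49 - 21)*D(8) = (49 - 21)*(2*8*(2 + 8)) = 28*(2*8*10) = 28*160 = 4480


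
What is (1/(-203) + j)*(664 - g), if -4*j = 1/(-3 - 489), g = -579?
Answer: -2193895/399504 ≈ -5.4915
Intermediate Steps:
j = 1/1968 (j = -1/(4*(-3 - 489)) = -1/4/(-492) = -1/4*(-1/492) = 1/1968 ≈ 0.00050813)
(1/(-203) + j)*(664 - g) = (1/(-203) + 1/1968)*(664 - 1*(-579)) = (-1/203 + 1/1968)*(664 + 579) = -1765/399504*1243 = -2193895/399504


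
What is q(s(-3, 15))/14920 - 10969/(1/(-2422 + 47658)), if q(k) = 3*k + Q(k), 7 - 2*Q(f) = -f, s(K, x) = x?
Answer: -925401220653/1865 ≈ -4.9619e+8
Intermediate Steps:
Q(f) = 7/2 + f/2 (Q(f) = 7/2 - (-1)*f/2 = 7/2 + f/2)
q(k) = 7/2 + 7*k/2 (q(k) = 3*k + (7/2 + k/2) = 7/2 + 7*k/2)
q(s(-3, 15))/14920 - 10969/(1/(-2422 + 47658)) = (7/2 + (7/2)*15)/14920 - 10969/(1/(-2422 + 47658)) = (7/2 + 105/2)*(1/14920) - 10969/(1/45236) = 56*(1/14920) - 10969/1/45236 = 7/1865 - 10969*45236 = 7/1865 - 496193684 = -925401220653/1865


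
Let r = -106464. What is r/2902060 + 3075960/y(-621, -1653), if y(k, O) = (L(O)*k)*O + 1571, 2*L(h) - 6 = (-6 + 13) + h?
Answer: -24635382712224/610694335155835 ≈ -0.040340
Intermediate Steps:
L(h) = 13/2 + h/2 (L(h) = 3 + ((-6 + 13) + h)/2 = 3 + (7 + h)/2 = 3 + (7/2 + h/2) = 13/2 + h/2)
y(k, O) = 1571 + O*k*(13/2 + O/2) (y(k, O) = ((13/2 + O/2)*k)*O + 1571 = (k*(13/2 + O/2))*O + 1571 = O*k*(13/2 + O/2) + 1571 = 1571 + O*k*(13/2 + O/2))
r/2902060 + 3075960/y(-621, -1653) = -106464/2902060 + 3075960/(1571 + (½)*(-1653)*(-621)*(13 - 1653)) = -106464*1/2902060 + 3075960/(1571 + (½)*(-1653)*(-621)*(-1640)) = -26616/725515 + 3075960/(1571 - 841740660) = -26616/725515 + 3075960/(-841739089) = -26616/725515 + 3075960*(-1/841739089) = -26616/725515 - 3075960/841739089 = -24635382712224/610694335155835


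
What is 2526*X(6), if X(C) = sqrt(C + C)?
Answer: 5052*sqrt(3) ≈ 8750.3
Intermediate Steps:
X(C) = sqrt(2)*sqrt(C) (X(C) = sqrt(2*C) = sqrt(2)*sqrt(C))
2526*X(6) = 2526*(sqrt(2)*sqrt(6)) = 2526*(2*sqrt(3)) = 5052*sqrt(3)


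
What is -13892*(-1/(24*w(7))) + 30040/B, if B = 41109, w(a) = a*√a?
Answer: 30040/41109 + 3473*√7/294 ≈ 31.985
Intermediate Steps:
w(a) = a^(3/2)
-13892*(-1/(24*w(7))) + 30040/B = -13892*(-√7/1176) + 30040/41109 = -(-3473)*√7/294 + 30040/41109 = 3473*√7/294 + 30040/41109 = 30040/41109 + 3473*√7/294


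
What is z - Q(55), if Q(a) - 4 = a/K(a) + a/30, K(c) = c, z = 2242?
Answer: 13411/6 ≈ 2235.2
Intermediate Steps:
Q(a) = 5 + a/30 (Q(a) = 4 + (a/a + a/30) = 4 + (1 + a*(1/30)) = 4 + (1 + a/30) = 5 + a/30)
z - Q(55) = 2242 - (5 + (1/30)*55) = 2242 - (5 + 11/6) = 2242 - 1*41/6 = 2242 - 41/6 = 13411/6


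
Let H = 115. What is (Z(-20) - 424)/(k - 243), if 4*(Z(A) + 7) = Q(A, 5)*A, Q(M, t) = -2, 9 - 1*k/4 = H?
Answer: 421/667 ≈ 0.63118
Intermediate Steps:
k = -424 (k = 36 - 4*115 = 36 - 460 = -424)
Z(A) = -7 - A/2 (Z(A) = -7 + (-2*A)/4 = -7 - A/2)
(Z(-20) - 424)/(k - 243) = ((-7 - ½*(-20)) - 424)/(-424 - 243) = ((-7 + 10) - 424)/(-667) = (3 - 424)*(-1/667) = -421*(-1/667) = 421/667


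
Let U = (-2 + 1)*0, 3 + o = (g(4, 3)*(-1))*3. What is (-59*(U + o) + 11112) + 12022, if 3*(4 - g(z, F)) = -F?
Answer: 24196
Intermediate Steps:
g(z, F) = 4 + F/3 (g(z, F) = 4 - (-1)*F/3 = 4 + F/3)
o = -18 (o = -3 + ((4 + (⅓)*3)*(-1))*3 = -3 + ((4 + 1)*(-1))*3 = -3 + (5*(-1))*3 = -3 - 5*3 = -3 - 15 = -18)
U = 0 (U = -1*0 = 0)
(-59*(U + o) + 11112) + 12022 = (-59*(0 - 18) + 11112) + 12022 = (-59*(-18) + 11112) + 12022 = (1062 + 11112) + 12022 = 12174 + 12022 = 24196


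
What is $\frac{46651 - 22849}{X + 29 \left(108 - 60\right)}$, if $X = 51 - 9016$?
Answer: $- \frac{23802}{7573} \approx -3.143$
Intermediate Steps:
$X = -8965$ ($X = 51 - 9016 = -8965$)
$\frac{46651 - 22849}{X + 29 \left(108 - 60\right)} = \frac{46651 - 22849}{-8965 + 29 \left(108 - 60\right)} = \frac{23802}{-8965 + 29 \cdot 48} = \frac{23802}{-8965 + 1392} = \frac{23802}{-7573} = 23802 \left(- \frac{1}{7573}\right) = - \frac{23802}{7573}$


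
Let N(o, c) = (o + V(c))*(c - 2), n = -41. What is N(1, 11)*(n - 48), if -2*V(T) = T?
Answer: 7209/2 ≈ 3604.5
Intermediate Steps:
V(T) = -T/2
N(o, c) = (-2 + c)*(o - c/2) (N(o, c) = (o - c/2)*(c - 2) = (o - c/2)*(-2 + c) = (-2 + c)*(o - c/2))
N(1, 11)*(n - 48) = (11 - 2*1 - 1/2*11**2 + 11*1)*(-41 - 48) = (11 - 2 - 1/2*121 + 11)*(-89) = (11 - 2 - 121/2 + 11)*(-89) = -81/2*(-89) = 7209/2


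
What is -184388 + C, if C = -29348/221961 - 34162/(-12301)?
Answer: -503435127199334/2730342261 ≈ -1.8439e+5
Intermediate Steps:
C = 7221621934/2730342261 (C = -29348*1/221961 - 34162*(-1/12301) = -29348/221961 + 34162/12301 = 7221621934/2730342261 ≈ 2.6450)
-184388 + C = -184388 + 7221621934/2730342261 = -503435127199334/2730342261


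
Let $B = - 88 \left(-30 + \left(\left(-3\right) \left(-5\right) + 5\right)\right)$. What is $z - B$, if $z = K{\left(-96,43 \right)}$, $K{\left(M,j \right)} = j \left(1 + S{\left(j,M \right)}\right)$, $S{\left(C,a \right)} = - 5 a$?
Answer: $19803$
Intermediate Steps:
$K{\left(M,j \right)} = j \left(1 - 5 M\right)$
$z = 20683$ ($z = 43 \left(1 - -480\right) = 43 \left(1 + 480\right) = 43 \cdot 481 = 20683$)
$B = 880$ ($B = - 88 \left(-30 + \left(15 + 5\right)\right) = - 88 \left(-30 + 20\right) = \left(-88\right) \left(-10\right) = 880$)
$z - B = 20683 - 880 = 19803$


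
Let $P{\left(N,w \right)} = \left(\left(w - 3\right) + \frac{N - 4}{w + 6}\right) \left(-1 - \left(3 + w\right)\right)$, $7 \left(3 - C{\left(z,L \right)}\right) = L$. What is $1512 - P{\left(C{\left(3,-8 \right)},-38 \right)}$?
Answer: $\frac{325489}{112} \approx 2906.2$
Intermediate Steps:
$C{\left(z,L \right)} = 3 - \frac{L}{7}$
$P{\left(N,w \right)} = \left(-4 - w\right) \left(-3 + w + \frac{-4 + N}{6 + w}\right)$ ($P{\left(N,w \right)} = \left(\left(-3 + w\right) + \frac{-4 + N}{6 + w}\right) \left(-4 - w\right) = \left(-3 + w + \frac{-4 + N}{6 + w}\right) \left(-4 - w\right) = \left(-4 - w\right) \left(-3 + w + \frac{-4 + N}{6 + w}\right)$)
$1512 - P{\left(C{\left(3,-8 \right)},-38 \right)} = 1512 - \frac{88 - \left(-38\right)^{3} - 7 \left(-38\right)^{2} - 4 \left(3 - - \frac{8}{7}\right) + 10 \left(-38\right) - \left(3 - - \frac{8}{7}\right) \left(-38\right)}{6 - 38} = 1512 - \frac{88 - -54872 - 10108 - 4 \left(3 + \frac{8}{7}\right) - 380 - \left(3 + \frac{8}{7}\right) \left(-38\right)}{-32} = 1512 - - \frac{88 + 54872 - 10108 - \frac{116}{7} - 380 - \frac{29}{7} \left(-38\right)}{32} = 1512 - - \frac{88 + 54872 - 10108 - \frac{116}{7} - 380 + \frac{1102}{7}}{32} = 1512 - \left(- \frac{1}{32}\right) \frac{312290}{7} = 1512 - - \frac{156145}{112} = 1512 + \frac{156145}{112} = \frac{325489}{112}$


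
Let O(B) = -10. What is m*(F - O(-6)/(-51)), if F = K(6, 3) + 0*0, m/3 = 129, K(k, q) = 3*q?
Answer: 57921/17 ≈ 3407.1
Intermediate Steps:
m = 387 (m = 3*129 = 387)
F = 9 (F = 3*3 + 0*0 = 9 + 0 = 9)
m*(F - O(-6)/(-51)) = 387*(9 - (-10)/(-51)) = 387*(9 - (-10)*(-1)/51) = 387*(9 - 1*10/51) = 387*(9 - 10/51) = 387*(449/51) = 57921/17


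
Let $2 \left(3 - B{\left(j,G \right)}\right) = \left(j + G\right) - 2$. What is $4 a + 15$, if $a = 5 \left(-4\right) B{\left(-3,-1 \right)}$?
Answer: $-465$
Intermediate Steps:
$B{\left(j,G \right)} = 4 - \frac{G}{2} - \frac{j}{2}$ ($B{\left(j,G \right)} = 3 - \frac{\left(j + G\right) - 2}{2} = 3 - \frac{\left(G + j\right) - 2}{2} = 3 - \frac{-2 + G + j}{2} = 3 - \left(-1 + \frac{G}{2} + \frac{j}{2}\right) = 4 - \frac{G}{2} - \frac{j}{2}$)
$a = -120$ ($a = 5 \left(-4\right) \left(4 - - \frac{1}{2} - - \frac{3}{2}\right) = - 20 \left(4 + \frac{1}{2} + \frac{3}{2}\right) = \left(-20\right) 6 = -120$)
$4 a + 15 = 4 \left(-120\right) + 15 = -480 + 15 = -465$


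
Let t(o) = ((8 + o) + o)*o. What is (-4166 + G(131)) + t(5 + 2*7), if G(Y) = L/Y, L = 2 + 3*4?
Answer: -431238/131 ≈ -3291.9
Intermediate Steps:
L = 14 (L = 2 + 12 = 14)
G(Y) = 14/Y
t(o) = o*(8 + 2*o) (t(o) = (8 + 2*o)*o = o*(8 + 2*o))
(-4166 + G(131)) + t(5 + 2*7) = (-4166 + 14/131) + 2*(5 + 2*7)*(4 + (5 + 2*7)) = (-4166 + 14*(1/131)) + 2*(5 + 14)*(4 + (5 + 14)) = (-4166 + 14/131) + 2*19*(4 + 19) = -545732/131 + 2*19*23 = -545732/131 + 874 = -431238/131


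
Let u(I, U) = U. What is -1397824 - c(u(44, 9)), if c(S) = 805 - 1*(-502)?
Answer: -1399131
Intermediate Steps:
c(S) = 1307 (c(S) = 805 + 502 = 1307)
-1397824 - c(u(44, 9)) = -1397824 - 1*1307 = -1397824 - 1307 = -1399131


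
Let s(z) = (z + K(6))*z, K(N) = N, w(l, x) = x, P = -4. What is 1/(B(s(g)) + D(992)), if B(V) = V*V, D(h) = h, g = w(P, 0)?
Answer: 1/992 ≈ 0.0010081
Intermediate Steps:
g = 0
s(z) = z*(6 + z) (s(z) = (z + 6)*z = (6 + z)*z = z*(6 + z))
B(V) = V²
1/(B(s(g)) + D(992)) = 1/((0*(6 + 0))² + 992) = 1/((0*6)² + 992) = 1/(0² + 992) = 1/(0 + 992) = 1/992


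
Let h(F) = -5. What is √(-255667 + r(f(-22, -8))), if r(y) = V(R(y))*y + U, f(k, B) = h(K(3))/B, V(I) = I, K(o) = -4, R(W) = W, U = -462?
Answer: 3*I*√1821359/8 ≈ 506.09*I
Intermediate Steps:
f(k, B) = -5/B
r(y) = -462 + y² (r(y) = y*y - 462 = y² - 462 = -462 + y²)
√(-255667 + r(f(-22, -8))) = √(-255667 + (-462 + (-5/(-8))²)) = √(-255667 + (-462 + (-5*(-⅛))²)) = √(-255667 + (-462 + (5/8)²)) = √(-255667 + (-462 + 25/64)) = √(-255667 - 29543/64) = √(-16392231/64) = 3*I*√1821359/8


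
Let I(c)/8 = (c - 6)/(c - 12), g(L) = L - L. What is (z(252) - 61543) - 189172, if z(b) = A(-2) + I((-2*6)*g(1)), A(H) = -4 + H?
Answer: -250717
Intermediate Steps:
g(L) = 0
I(c) = 8*(-6 + c)/(-12 + c) (I(c) = 8*((c - 6)/(c - 12)) = 8*((-6 + c)/(-12 + c)) = 8*(-6 + c)/(-12 + c))
z(b) = -2 (z(b) = (-4 - 2) + 8*(-6 - 2*6*0)/(-12 - 2*6*0) = -6 + 8*(-6 - 12*0)/(-12 - 12*0) = -6 + 8*(-6 + 0)/(-12 + 0) = -6 + 8*(-6)/(-12) = -6 + 8*(-1/12)*(-6) = -6 + 4 = -2)
(z(252) - 61543) - 189172 = (-2 - 61543) - 189172 = -61545 - 189172 = -250717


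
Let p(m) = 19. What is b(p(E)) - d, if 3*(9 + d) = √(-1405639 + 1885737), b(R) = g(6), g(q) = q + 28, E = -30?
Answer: 43 - √480098/3 ≈ -187.96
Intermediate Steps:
g(q) = 28 + q
b(R) = 34 (b(R) = 28 + 6 = 34)
d = -9 + √480098/3 (d = -9 + √(-1405639 + 1885737)/3 = -9 + √480098/3 ≈ 221.96)
b(p(E)) - d = 34 - (-9 + √480098/3) = 34 + (9 - √480098/3) = 43 - √480098/3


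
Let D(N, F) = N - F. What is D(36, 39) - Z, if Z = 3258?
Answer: -3261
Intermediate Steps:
D(36, 39) - Z = (36 - 1*39) - 1*3258 = (36 - 39) - 3258 = -3 - 3258 = -3261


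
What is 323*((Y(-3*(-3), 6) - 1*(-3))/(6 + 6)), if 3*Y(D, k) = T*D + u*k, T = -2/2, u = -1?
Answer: -323/6 ≈ -53.833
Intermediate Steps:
T = -1 (T = -2*½ = -1)
Y(D, k) = -D/3 - k/3 (Y(D, k) = (-D - k)/3 = -D/3 - k/3)
323*((Y(-3*(-3), 6) - 1*(-3))/(6 + 6)) = 323*(((-(-1)*(-3) - ⅓*6) - 1*(-3))/(6 + 6)) = 323*(((-⅓*9 - 2) + 3)/12) = 323*(((-3 - 2) + 3)/12) = 323*((-5 + 3)/12) = 323*((1/12)*(-2)) = 323*(-⅙) = -323/6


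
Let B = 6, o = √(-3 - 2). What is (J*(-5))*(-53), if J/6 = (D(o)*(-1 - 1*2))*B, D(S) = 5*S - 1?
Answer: 28620 - 143100*I*√5 ≈ 28620.0 - 3.1998e+5*I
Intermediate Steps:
o = I*√5 (o = √(-5) = I*√5 ≈ 2.2361*I)
D(S) = -1 + 5*S
J = 108 - 540*I*√5 (J = 6*(((-1 + 5*(I*√5))*(-1 - 1*2))*6) = 6*(((-1 + 5*I*√5)*(-1 - 2))*6) = 6*(((-1 + 5*I*√5)*(-3))*6) = 6*((3 - 15*I*√5)*6) = 6*(18 - 90*I*√5) = 108 - 540*I*√5 ≈ 108.0 - 1207.5*I)
(J*(-5))*(-53) = ((108 - 540*I*√5)*(-5))*(-53) = (-540 + 2700*I*√5)*(-53) = 28620 - 143100*I*√5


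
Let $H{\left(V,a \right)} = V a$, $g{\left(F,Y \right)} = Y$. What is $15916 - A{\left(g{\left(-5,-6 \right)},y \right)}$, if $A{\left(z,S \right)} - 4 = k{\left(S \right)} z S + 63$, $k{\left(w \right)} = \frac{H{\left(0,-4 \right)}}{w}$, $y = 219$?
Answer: $15849$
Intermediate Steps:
$k{\left(w \right)} = 0$ ($k{\left(w \right)} = \frac{0 \left(-4\right)}{w} = \frac{0}{w} = 0$)
$A{\left(z,S \right)} = 67$ ($A{\left(z,S \right)} = 4 + \left(0 z S + 63\right) = 4 + \left(0 S + 63\right) = 4 + \left(0 + 63\right) = 4 + 63 = 67$)
$15916 - A{\left(g{\left(-5,-6 \right)},y \right)} = 15916 - 67 = 15849$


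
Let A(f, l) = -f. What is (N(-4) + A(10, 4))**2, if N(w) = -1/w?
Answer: 1521/16 ≈ 95.063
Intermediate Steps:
(N(-4) + A(10, 4))**2 = (-1/(-4) - 1*10)**2 = (-1*(-1/4) - 10)**2 = (1/4 - 10)**2 = (-39/4)**2 = 1521/16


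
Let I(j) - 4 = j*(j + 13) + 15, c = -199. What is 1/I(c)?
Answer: 1/37033 ≈ 2.7003e-5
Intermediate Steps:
I(j) = 19 + j*(13 + j) (I(j) = 4 + (j*(j + 13) + 15) = 4 + (j*(13 + j) + 15) = 4 + (15 + j*(13 + j)) = 19 + j*(13 + j))
1/I(c) = 1/(19 + (-199)² + 13*(-199)) = 1/(19 + 39601 - 2587) = 1/37033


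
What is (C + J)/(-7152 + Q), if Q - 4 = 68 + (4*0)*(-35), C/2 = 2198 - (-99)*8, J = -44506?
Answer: 6421/1180 ≈ 5.4415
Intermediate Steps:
C = 5980 (C = 2*(2198 - (-99)*8) = 2*(2198 - 1*(-792)) = 2*(2198 + 792) = 2*2990 = 5980)
Q = 72 (Q = 4 + (68 + (4*0)*(-35)) = 4 + (68 + 0*(-35)) = 4 + (68 + 0) = 4 + 68 = 72)
(C + J)/(-7152 + Q) = (5980 - 44506)/(-7152 + 72) = -38526/(-7080) = -38526*(-1/7080) = 6421/1180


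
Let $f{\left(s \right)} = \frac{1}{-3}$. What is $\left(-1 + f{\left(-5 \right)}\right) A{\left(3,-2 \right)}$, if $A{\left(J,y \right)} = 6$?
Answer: $-8$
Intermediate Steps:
$f{\left(s \right)} = - \frac{1}{3}$
$\left(-1 + f{\left(-5 \right)}\right) A{\left(3,-2 \right)} = \left(-1 - \frac{1}{3}\right) 6 = \left(- \frac{4}{3}\right) 6 = -8$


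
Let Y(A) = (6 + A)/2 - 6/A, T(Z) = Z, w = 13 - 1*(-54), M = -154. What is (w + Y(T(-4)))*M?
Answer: -10703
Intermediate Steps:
w = 67 (w = 13 + 54 = 67)
Y(A) = 3 + A/2 - 6/A (Y(A) = (6 + A)*(1/2) - 6/A = (3 + A/2) - 6/A = 3 + A/2 - 6/A)
(w + Y(T(-4)))*M = (67 + (3 + (1/2)*(-4) - 6/(-4)))*(-154) = (67 + (3 - 2 - 6*(-1/4)))*(-154) = (67 + (3 - 2 + 3/2))*(-154) = (67 + 5/2)*(-154) = (139/2)*(-154) = -10703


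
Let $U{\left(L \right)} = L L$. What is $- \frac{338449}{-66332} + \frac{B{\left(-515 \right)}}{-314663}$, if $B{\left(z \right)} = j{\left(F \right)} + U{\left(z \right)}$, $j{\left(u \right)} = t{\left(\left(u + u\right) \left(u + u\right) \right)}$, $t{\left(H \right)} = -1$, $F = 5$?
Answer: $\frac{168061511}{39456004} \approx 4.2595$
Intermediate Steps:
$j{\left(u \right)} = -1$
$U{\left(L \right)} = L^{2}$
$B{\left(z \right)} = -1 + z^{2}$
$- \frac{338449}{-66332} + \frac{B{\left(-515 \right)}}{-314663} = - \frac{338449}{-66332} + \frac{-1 + \left(-515\right)^{2}}{-314663} = \left(-338449\right) \left(- \frac{1}{66332}\right) + \left(-1 + 265225\right) \left(- \frac{1}{314663}\right) = \frac{338449}{66332} + 265224 \left(- \frac{1}{314663}\right) = \frac{338449}{66332} - \frac{265224}{314663} = \frac{168061511}{39456004}$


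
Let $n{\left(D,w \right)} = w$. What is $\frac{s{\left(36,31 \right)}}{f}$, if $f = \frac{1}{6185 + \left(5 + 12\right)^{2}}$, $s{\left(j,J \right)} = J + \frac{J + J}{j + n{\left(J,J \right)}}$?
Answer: $\frac{13847886}{67} \approx 2.0668 \cdot 10^{5}$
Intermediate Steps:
$s{\left(j,J \right)} = J + \frac{2 J}{J + j}$ ($s{\left(j,J \right)} = J + \frac{J + J}{j + J} = J + \frac{2 J}{J + j}$)
$f = \frac{1}{6474}$ ($f = \frac{1}{6185 + 17^{2}} = \frac{1}{6185 + 289} = \frac{1}{6474} \approx 0.00015446$)
$\frac{s{\left(36,31 \right)}}{f} = \frac{31 \left(2 + 31 + 36\right)}{31 + 36} \frac{1}{\frac{1}{6474}} = 31 \cdot \frac{1}{67} \cdot 69 \cdot 6474 = \frac{2139}{67} \cdot 6474 = \frac{13847886}{67}$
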